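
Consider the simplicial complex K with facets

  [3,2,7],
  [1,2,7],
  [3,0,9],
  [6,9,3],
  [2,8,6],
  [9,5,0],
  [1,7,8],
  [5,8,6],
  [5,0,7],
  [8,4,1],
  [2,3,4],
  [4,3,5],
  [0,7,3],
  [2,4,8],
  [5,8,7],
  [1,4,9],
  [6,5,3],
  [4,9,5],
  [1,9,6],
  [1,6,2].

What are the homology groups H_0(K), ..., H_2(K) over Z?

H_0 ≅ Z,  H_1 ≅ Z ⊕ Z/2Z,  H_2 = 0.

Order the vertices as 0 < 1 < 2 < 3 < 4 < 5 < 6 < 7 < 8 < 9. Listing each simplex with vertices in this order, K has dimension 2 with simplices:

  0-simplices (10): [0], [1], [2], [3], [4], [5], [6], [7], [8], [9]
  1-simplices (30): (30 of them)
  2-simplices (20): (20 of them)

so the chain groups are C_0 ≅ Z^10, C_1 ≅ Z^30, C_2 ≅ Z^20.

The boundary map ∂_1: C_1 → C_0 is given by ∂[p,q] = [q] − [p]. For instance
  ∂[0,9] = [9] − [0].
The 10×30 boundary matrix has rank 9 and Smith normal form diag(1,1,1,1,1,1,1,1,1).

Boundary ∂_2: C_2 → C_1 maps a triangle to the signed sum of its edges. For instance
  ∂[1,4,8] = [4,8] − [1,8] + [1,4],
  ∂[5,7,8] = [7,8] − [5,8] + [5,7].
The 30×20 boundary matrix has rank 20 and Smith normal form diag(1,1,1,1,1,1,1,1,1,1,1,1,1,1,1,1,1,1,1,2).

Reading off H_k = ker ∂_k / im ∂_{k+1}:

  H_0: rank C_0 − rank ∂_1 = 10 − 9 = 1, and the invariant factors of ∂_1 are all 1, so H_0 ≅ Z.
  H_1: rank ker ∂_1 − rank ∂_2 = (30 − 9) − 20 = 1, and ∂_2 has invariant factor 2 > 1, so H_1 ≅ Z ⊕ Z/2Z.
  H_2: rank ker ∂_2 − rank ∂_3 = (20 − 20) − 0 = 0, and there is no ∂_3, so H_2 ≅ 0.

(K is a triangulation of the Klein bottle.)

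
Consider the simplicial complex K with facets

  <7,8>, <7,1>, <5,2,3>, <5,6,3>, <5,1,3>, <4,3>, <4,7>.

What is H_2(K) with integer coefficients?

Order the vertices as 1 < 2 < 3 < 4 < 5 < 6 < 7 < 8. Listing each simplex with vertices in this order, K has dimension 2 with simplices:

  0-simplices (8): [1], [2], [3], [4], [5], [6], [7], [8]
  1-simplices (11): [1,3], [1,5], [1,7], [2,3], [2,5], [3,4], [3,5], [3,6], [4,7], [5,6], [7,8]
  2-simplices (3): [1,3,5], [2,3,5], [3,5,6]

giving chain groups C_0 ≅ Z^8, C_1 ≅ Z^11, C_2 ≅ Z^3.

The boundary map ∂_1: C_1 → C_0 is given by ∂[p,q] = [q] − [p]. For instance
  ∂[4,7] = [7] − [4].
As a 8×11 matrix over Z this has rank 7, with invariant factors (1,1,1,1,1,1,1).

∂_2: C_2 → C_1 acts by ∂[p,q,r] = [q,r] − [p,r] + [p,q]. For instance
  ∂[2,3,5] = [3,5] − [2,5] + [2,3],
  ∂[1,3,5] = [3,5] − [1,5] + [1,3].
This gives a 11×3 integer matrix of rank 3; reducing to Smith normal form yields diagonal entries (1,1,1).

From H_k ≅ ker(∂_k) / im(∂_{k+1}) we obtain:

  H_2: rank ker ∂_2 − rank ∂_3 = (3 − 3) − 0 = 0, and there is no ∂_3, so H_2 ≅ 0.

H_2 ≅ 0.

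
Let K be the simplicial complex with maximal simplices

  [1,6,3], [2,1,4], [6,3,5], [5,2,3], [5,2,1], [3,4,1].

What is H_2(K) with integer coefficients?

Order the vertices as 1 < 2 < 3 < 4 < 5 < 6. Listing each simplex with vertices in this order, K has dimension 2 with simplices:

  0-simplices (6): [1], [2], [3], [4], [5], [6]
  1-simplices (12): [1,2], [1,3], [1,4], [1,5], [1,6], [2,3], [2,4], [2,5], [3,4], [3,5], [3,6], [5,6]
  2-simplices (6): [1,2,4], [1,2,5], [1,3,4], [1,3,6], [2,3,5], [3,5,6]

so the chain groups are C_0 ≅ Z^6, C_1 ≅ Z^12, C_2 ≅ Z^6.

The boundary map ∂_1: C_1 → C_0 is given by ∂[p,q] = [q] − [p].
The 6×12 boundary matrix has rank 5 and Smith normal form diag(1,1,1,1,1).

∂_2: C_2 → C_1 acts by ∂[p,q,r] = [q,r] − [p,r] + [p,q]. For instance
  ∂[1,2,5] = [2,5] − [1,5] + [1,2],
  ∂[1,3,6] = [3,6] − [1,6] + [1,3].
The resulting 12×6 matrix has rank 6, and its Smith normal form has invariant factors (1,1,1,1,1,1).

Computing H_k = (kernel of ∂_k) / (image of ∂_{k+1}):

  H_2: rank ker ∂_2 − rank ∂_3 = (6 − 6) − 0 = 0, and there is no ∂_3, so H_2 ≅ 0.

H_2 ≅ 0.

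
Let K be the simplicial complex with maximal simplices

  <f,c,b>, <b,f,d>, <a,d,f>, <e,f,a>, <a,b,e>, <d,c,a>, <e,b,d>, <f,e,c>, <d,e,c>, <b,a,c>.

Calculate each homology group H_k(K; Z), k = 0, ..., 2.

H_0 ≅ Z,  H_1 ≅ Z/2,  H_2 = 0.

K has 6 vertices, 15 edges, 10 triangles.
rank ∂_0 = 0, rank ∂_1 = 5 ⇒ b_0 = 6 − 0 − 5 = 1; all invariant factors of ∂_1 are 1 so no torsion. So H_0 ≅ Z.
rank ∂_1 = 5, rank ∂_2 = 10 ⇒ b_1 = 15 − 5 − 10 = 0; ∂_2 has invariant factor(s) [2] giving torsion. So H_1 ≅ Z/2.
rank ∂_2 = 10, rank ∂_3 = 0 ⇒ b_2 = 10 − 10 − 0 = 0. So H_2 ≅ 0.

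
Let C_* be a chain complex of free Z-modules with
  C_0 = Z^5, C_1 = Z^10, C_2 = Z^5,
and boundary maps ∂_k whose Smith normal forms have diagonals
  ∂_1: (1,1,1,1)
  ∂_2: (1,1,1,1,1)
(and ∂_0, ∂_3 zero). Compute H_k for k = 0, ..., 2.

H_0: b_0 = 5 − 0 − 4 = 1; torsion from ∂_1 factors > 1: none. So H_0 = Z.
H_1: b_1 = 10 − 4 − 5 = 1; torsion from ∂_2 factors > 1: none. So H_1 = Z.
H_2: b_2 = 5 − 5 − 0 = 0; torsion from ∂_3 factors > 1: none. So H_2 = 0.

H_0 = Z,  H_1 = Z,  H_2 = 0.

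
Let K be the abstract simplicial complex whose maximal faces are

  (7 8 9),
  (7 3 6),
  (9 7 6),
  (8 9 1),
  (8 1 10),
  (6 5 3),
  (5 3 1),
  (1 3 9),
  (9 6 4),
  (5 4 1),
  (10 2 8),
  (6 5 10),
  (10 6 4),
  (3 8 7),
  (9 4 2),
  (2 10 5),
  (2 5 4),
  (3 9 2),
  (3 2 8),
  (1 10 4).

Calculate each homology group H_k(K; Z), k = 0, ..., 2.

Order the vertices as 1 < 2 < 3 < 4 < 5 < 6 < 7 < 8 < 9 < 10. Listing each simplex with vertices in this order, K has dimension 2 with simplices:

  0-simplices (10): [1], [2], [3], [4], [5], [6], [7], [8], [9], [10]
  1-simplices (30): (30 of them)
  2-simplices (20): (20 of them)

so the chain groups are C_0 ≅ Z^10, C_1 ≅ Z^30, C_2 ≅ Z^20.

∂_1: C_1 → C_0 is given by ∂[p,q] = [q] − [p].
As a 10×30 matrix over Z this has rank 9, with invariant factors (1,1,1,1,1,1,1,1,1).

Boundary ∂_2: C_2 → C_1 acts by ∂[p,q,r] = [q,r] − [p,r] + [p,q]. For instance
  ∂[1,8,10] = [8,10] − [1,10] + [1,8],
  ∂[5,6,10] = [6,10] − [5,10] + [5,6].
The resulting 30×20 matrix has rank 20, and its Smith normal form has invariant factors (1,1,1,1,1,1,1,1,1,1,1,1,1,1,1,1,1,1,1,2).

Computing H_k = (kernel of ∂_k) / (image of ∂_{k+1}):

  H_0: rank C_0 − rank ∂_1 = 10 − 9 = 1, and the invariant factors of ∂_1 are all 1, so H_0 = Z.
  H_1: rank ker ∂_1 − rank ∂_2 = (30 − 9) − 20 = 1, and ∂_2 has invariant factor 2 > 1, so H_1 = Z ⊕ Z/2Z.
  H_2: rank ker ∂_2 − rank ∂_3 = (20 − 20) − 0 = 0, and there is no ∂_3, so H_2 = 0.

(K is a triangulation of the Klein bottle.)

H_0 = Z,  H_1 = Z ⊕ Z/2Z,  H_2 = 0.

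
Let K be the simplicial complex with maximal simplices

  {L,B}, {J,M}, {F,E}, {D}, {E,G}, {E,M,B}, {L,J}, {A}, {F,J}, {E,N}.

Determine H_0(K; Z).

We work with the vertex ordering A < B < D < E < F < G < J < L < M < N. The simplices of K, each written with vertices in increasing order, are:

  0-simplices (10): A, B, D, E, F, G, J, L, M, N
  1-simplices (10): BE, BL, BM, EF, EG, EM, EN, FJ, JL, JM
  2-simplices (1): BEM

so the chain groups are C_0 ≅ Z^10, C_1 ≅ Z^10, C_2 ≅ Z^1.

Boundary ∂_1: C_1 → C_0 is given by ∂[p,q] = [q] − [p]. For instance
  ∂BE = E − B.
The 10×10 boundary matrix has rank 7 and Smith normal form diag(1,1,1,1,1,1,1).

The boundary map ∂_2: C_2 → C_1 acts by ∂[p,q,r] = [q,r] − [p,r] + [p,q]. For instance
  ∂BEM = EM − BM + BE.
This gives a 10×1 integer matrix of rank 1; reducing to Smith normal form yields diagonal entries (1).

From H_k ≅ ker(∂_k) / im(∂_{k+1}) we obtain:

  H_0: rank C_0 − rank ∂_1 = 10 − 7 = 3, and the invariant factors of ∂_1 are all 1, so H_0 ≅ Z^3.

H_0 = Z^3.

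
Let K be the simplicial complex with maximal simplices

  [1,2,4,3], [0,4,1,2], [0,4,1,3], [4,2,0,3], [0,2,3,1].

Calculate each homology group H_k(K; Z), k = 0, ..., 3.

Order the vertices as 0 < 1 < 2 < 3 < 4. Listing each simplex with vertices in this order, K has dimension 3 with simplices:

  0-simplices (5): [0], [1], [2], [3], [4]
  1-simplices (10): [0,1], [0,2], [0,3], [0,4], [1,2], [1,3], [1,4], [2,3], [2,4], [3,4]
  2-simplices (10): [0,1,2], [0,1,3], [0,1,4], [0,2,3], [0,2,4], [0,3,4], [1,2,3], [1,2,4], [1,3,4], [2,3,4]
  3-simplices (5): [0,1,2,3], [0,1,2,4], [0,1,3,4], [0,2,3,4], [1,2,3,4]

so the chain groups are C_0 ≅ Z^5, C_1 ≅ Z^10, C_2 ≅ Z^10, C_3 ≅ Z^5.

The boundary map ∂_1: C_1 → C_0 is given by ∂[p,q] = [q] − [p]. For instance
  ∂[3,4] = [4] − [3].
The 5×10 boundary matrix has rank 4 and Smith normal form diag(1,1,1,1).

The boundary map ∂_2: C_2 → C_1 sends each 2-simplex [p,q,r] to [q,r] − [p,r] + [p,q]. For instance
  ∂[1,2,4] = [2,4] − [1,4] + [1,2],
  ∂[0,2,3] = [2,3] − [0,3] + [0,2].
As a 10×10 matrix over Z this has rank 6, with invariant factors (1,1,1,1,1,1).

Boundary ∂_3: C_3 → C_2 sends each 3-simplex σ to the alternating sum Σ_i (−1)^i (σ with its i-th vertex removed). For instance
  ∂[0,1,2,3] = [1,2,3] − [0,2,3] + [0,1,3] − [0,1,2],
  ∂[0,2,3,4] = [2,3,4] − [0,3,4] + [0,2,4] − [0,2,3].
As a 10×5 matrix over Z this has rank 4, with invariant factors (1,1,1,1).

From H_k ≅ ker(∂_k) / im(∂_{k+1}) we obtain:

  H_0: rank C_0 − rank ∂_1 = 5 − 4 = 1, and the invariant factors of ∂_1 are all 1, so H_0 = Z.
  H_1: rank ker ∂_1 − rank ∂_2 = (10 − 4) − 6 = 0, and the invariant factors of ∂_2 are all 1, so H_1 = 0.
  H_2: rank ker ∂_2 − rank ∂_3 = (10 − 6) − 4 = 0, and the invariant factors of ∂_3 are all 1, so H_2 = 0.
  H_3: rank ker ∂_3 − rank ∂_4 = (5 − 4) − 0 = 1, and there is no ∂_4, so H_3 = Z.

(K is a triangulation of the 3-sphere S^3.)

H_0 = Z,  H_1 = 0,  H_2 = 0,  H_3 = Z.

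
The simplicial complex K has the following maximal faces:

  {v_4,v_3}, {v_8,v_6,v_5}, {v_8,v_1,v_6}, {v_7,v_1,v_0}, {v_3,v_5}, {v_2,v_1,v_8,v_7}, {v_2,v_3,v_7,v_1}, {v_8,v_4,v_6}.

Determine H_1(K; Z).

H_1 = Z^2.

K has 9 vertices, 19 edges, 11 triangles, 2 3-simplices.
rank ∂_1 = 8, rank ∂_2 = 9 ⇒ b_1 = 19 − 8 − 9 = 2; all invariant factors of ∂_2 are 1 so no torsion. So H_1 ≅ Z^2.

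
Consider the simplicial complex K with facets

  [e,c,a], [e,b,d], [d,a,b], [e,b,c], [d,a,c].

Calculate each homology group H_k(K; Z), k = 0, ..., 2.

H_0 ≅ Z,  H_1 ≅ Z,  H_2 = 0.

Fix the vertex order a < b < c < d < e and write every simplex with vertices in increasing order. Then dim K = 2 and the simplices of K are:

  0-simplices (5): a, b, c, d, e
  1-simplices (10): ab, ac, ad, ae, bc, bd, be, cd, ce, de
  2-simplices (5): abd, acd, ace, bce, bde

so the chain groups are C_0 ≅ Z^5, C_1 ≅ Z^10, C_2 ≅ Z^5.

The boundary map ∂_1: C_1 → C_0 maps an edge to its endpoints' difference, ∂[p,q] = q − p.
As a 5×10 matrix over Z this has rank 4, with invariant factors (1,1,1,1).

∂_2: C_2 → C_1 sends each 2-simplex [p,q,r] to [q,r] − [p,r] + [p,q]. For instance
  ∂bce = ce − be + bc,
  ∂bde = de − be + bd.
This gives a 10×5 integer matrix of rank 5; reducing to Smith normal form yields diagonal entries (1,1,1,1,1).

Reading off H_k = ker ∂_k / im ∂_{k+1}:

  H_0: rank C_0 − rank ∂_1 = 5 − 4 = 1, and the invariant factors of ∂_1 are all 1, so H_0 = Z.
  H_1: rank ker ∂_1 − rank ∂_2 = (10 − 4) − 5 = 1, and the invariant factors of ∂_2 are all 1, so H_1 = Z.
  H_2: rank ker ∂_2 − rank ∂_3 = (5 − 5) − 0 = 0, and there is no ∂_3, so H_2 = 0.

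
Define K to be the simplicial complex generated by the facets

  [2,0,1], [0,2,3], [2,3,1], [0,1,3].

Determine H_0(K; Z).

H_0 ≅ Z.

Take the total order 0 < 1 < 2 < 3 on the vertex set. Then K (dimension 2) consists of the simplices:

  0-simplices (4): [0], [1], [2], [3]
  1-simplices (6): [0,1], [0,2], [0,3], [1,2], [1,3], [2,3]
  2-simplices (4): [0,1,2], [0,1,3], [0,2,3], [1,2,3]

so the chain groups are C_0 ≅ Z^4, C_1 ≅ Z^6, C_2 ≅ Z^4.

∂_1: C_1 → C_0 is given by ∂[p,q] = [q] − [p].
The resulting 4×6 matrix has rank 3, and its Smith normal form has invariant factors (1,1,1).

Boundary ∂_2: C_2 → C_1 maps a triangle to the signed sum of its edges. For instance
  ∂[0,2,3] = [2,3] − [0,3] + [0,2],
  ∂[0,1,3] = [1,3] − [0,3] + [0,1].
As a 6×4 matrix over Z this has rank 3, with invariant factors (1,1,1).

From H_k ≅ ker(∂_k) / im(∂_{k+1}) we obtain:

  H_0: rank C_0 − rank ∂_1 = 4 − 3 = 1, and the invariant factors of ∂_1 are all 1, so H_0 = Z.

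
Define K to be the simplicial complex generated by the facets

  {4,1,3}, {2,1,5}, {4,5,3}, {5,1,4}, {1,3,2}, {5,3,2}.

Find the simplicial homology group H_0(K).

H_0 = Z.

We work with the vertex ordering 1 < 2 < 3 < 4 < 5. The simplices of K, each written with vertices in increasing order, are:

  0-simplices (5): [1], [2], [3], [4], [5]
  1-simplices (9): [1,2], [1,3], [1,4], [1,5], [2,3], [2,5], [3,4], [3,5], [4,5]
  2-simplices (6): [1,2,3], [1,2,5], [1,3,4], [1,4,5], [2,3,5], [3,4,5]

Hence C_0 ≅ Z^5, C_1 ≅ Z^9, C_2 ≅ Z^6.

∂_1: C_1 → C_0 sends each edge [p,q] (with p < q) to q − p.
As a 5×9 matrix over Z this has rank 4, with invariant factors (1,1,1,1).

∂_2: C_2 → C_1 sends each 2-simplex [p,q,r] to [q,r] − [p,r] + [p,q]. For instance
  ∂[1,2,3] = [2,3] − [1,3] + [1,2],
  ∂[1,3,4] = [3,4] − [1,4] + [1,3].
This gives a 9×6 integer matrix of rank 5; reducing to Smith normal form yields diagonal entries (1,1,1,1,1).

From H_k ≅ ker(∂_k) / im(∂_{k+1}) we obtain:

  H_0: rank C_0 − rank ∂_1 = 5 − 4 = 1, and the invariant factors of ∂_1 are all 1, so H_0 = Z.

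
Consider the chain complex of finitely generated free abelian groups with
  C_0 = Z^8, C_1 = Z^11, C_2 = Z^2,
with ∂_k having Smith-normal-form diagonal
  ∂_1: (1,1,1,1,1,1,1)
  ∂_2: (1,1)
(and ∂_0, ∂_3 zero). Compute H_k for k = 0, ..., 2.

H_0 = Z,  H_1 = Z^2,  H_2 = 0.

H_0: b_0 = 8 − 0 − 7 = 1; torsion from ∂_1 factors > 1: none. So H_0 = Z.
H_1: b_1 = 11 − 7 − 2 = 2; torsion from ∂_2 factors > 1: none. So H_1 = Z^2.
H_2: b_2 = 2 − 2 − 0 = 0; torsion from ∂_3 factors > 1: none. So H_2 = 0.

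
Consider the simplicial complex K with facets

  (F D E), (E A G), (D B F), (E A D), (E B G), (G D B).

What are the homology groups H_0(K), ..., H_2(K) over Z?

Order the vertices as A < B < D < E < F < G. Listing each simplex with vertices in this order, K has dimension 2 with simplices:

  0-simplices (6): A, B, D, E, F, G
  1-simplices (12): AD, AE, AG, BD, BE, BF, BG, DE, DF, DG, EF, EG
  2-simplices (6): ADE, AEG, BDF, BDG, BEG, DEF

Hence C_0 ≅ Z^6, C_1 ≅ Z^12, C_2 ≅ Z^6.

Boundary ∂_1: C_1 → C_0 maps an edge to its endpoints' difference, ∂[p,q] = q − p. For instance
  ∂DG = G − D.
The 6×12 boundary matrix has rank 5 and Smith normal form diag(1,1,1,1,1).

Boundary ∂_2: C_2 → C_1 maps a triangle to the signed sum of its edges. For instance
  ∂BDF = DF − BF + BD,
  ∂ADE = DE − AE + AD.
The 12×6 boundary matrix has rank 6 and Smith normal form diag(1,1,1,1,1,1).

Reading off H_k = ker ∂_k / im ∂_{k+1}:

  H_0: rank C_0 − rank ∂_1 = 6 − 5 = 1, and the invariant factors of ∂_1 are all 1, so H_0 = Z.
  H_1: rank ker ∂_1 − rank ∂_2 = (12 − 5) − 6 = 1, and the invariant factors of ∂_2 are all 1, so H_1 = Z.
  H_2: rank ker ∂_2 − rank ∂_3 = (6 − 6) − 0 = 0, and there is no ∂_3, so H_2 = 0.

H_0 = Z,  H_1 = Z,  H_2 = 0.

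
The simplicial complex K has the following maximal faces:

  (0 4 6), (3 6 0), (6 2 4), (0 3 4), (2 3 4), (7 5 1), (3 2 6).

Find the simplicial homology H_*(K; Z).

K has 8 vertices, 12 edges, 7 triangles.
rank ∂_0 = 0, rank ∂_1 = 6 ⇒ b_0 = 8 − 0 − 6 = 2; all invariant factors of ∂_1 are 1 so no torsion. So H_0 ≅ Z^2.
rank ∂_1 = 6, rank ∂_2 = 6 ⇒ b_1 = 12 − 6 − 6 = 0; all invariant factors of ∂_2 are 1 so no torsion. So H_1 ≅ 0.
rank ∂_2 = 6, rank ∂_3 = 0 ⇒ b_2 = 7 − 6 − 0 = 1. So H_2 ≅ Z.

H_0 ≅ Z^2,  H_1 = 0,  H_2 ≅ Z.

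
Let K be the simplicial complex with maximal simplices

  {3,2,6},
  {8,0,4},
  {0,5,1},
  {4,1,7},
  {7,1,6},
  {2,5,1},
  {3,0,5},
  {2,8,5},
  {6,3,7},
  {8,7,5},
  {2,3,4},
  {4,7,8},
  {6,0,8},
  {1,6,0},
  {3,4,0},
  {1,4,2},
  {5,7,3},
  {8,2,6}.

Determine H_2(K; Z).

H_2 = Z.

Take the total order 0 < 1 < 2 < 3 < 4 < 5 < 6 < 7 < 8 on the vertex set. Then K (dimension 2) consists of the simplices:

  0-simplices (9): [0], [1], [2], [3], [4], [5], [6], [7], [8]
  1-simplices (27): (27 of them)
  2-simplices (18): [0,1,5], [0,1,6], [0,3,4], [0,3,5], [0,4,8], [0,6,8], [1,2,4], [1,2,5], [1,4,7], [1,6,7], [2,3,4], [2,3,6], [2,5,8], [2,6,8], [3,5,7], [3,6,7], [4,7,8], [5,7,8]

so the chain groups are C_0 ≅ Z^9, C_1 ≅ Z^27, C_2 ≅ Z^18.

Boundary ∂_1: C_1 → C_0 sends each edge [p,q] (with p < q) to q − p. For instance
  ∂[1,4] = [4] − [1].
As a 9×27 matrix over Z this has rank 8, with invariant factors (1,1,1,1,1,1,1,1).

The boundary map ∂_2: C_2 → C_1 acts by ∂[p,q,r] = [q,r] − [p,r] + [p,q]. For instance
  ∂[5,7,8] = [7,8] − [5,8] + [5,7],
  ∂[0,6,8] = [6,8] − [0,8] + [0,6].
The resulting 27×18 matrix has rank 17, and its Smith normal form has invariant factors (1,1,1,1,1,1,1,1,1,1,1,1,1,1,1,1,1).

From H_k ≅ ker(∂_k) / im(∂_{k+1}) we obtain:

  H_2: rank ker ∂_2 − rank ∂_3 = (18 − 17) − 0 = 1, and there is no ∂_3, so H_2 ≅ Z.

(K is a triangulation of the torus T^2.)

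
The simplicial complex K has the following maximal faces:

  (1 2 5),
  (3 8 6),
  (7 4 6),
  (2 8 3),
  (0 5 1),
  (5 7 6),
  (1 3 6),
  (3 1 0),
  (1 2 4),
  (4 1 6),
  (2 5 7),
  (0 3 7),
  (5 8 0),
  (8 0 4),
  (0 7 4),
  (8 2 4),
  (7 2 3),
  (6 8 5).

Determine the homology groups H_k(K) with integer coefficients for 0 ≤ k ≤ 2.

H_0 ≅ Z,  H_1 ≅ Z^2,  H_2 ≅ Z.

We work with the vertex ordering 0 < 1 < 2 < 3 < 4 < 5 < 6 < 7 < 8. The simplices of K, each written with vertices in increasing order, are:

  0-simplices (9): [0], [1], [2], [3], [4], [5], [6], [7], [8]
  1-simplices (27): (27 of them)
  2-simplices (18): [0,1,3], [0,1,5], [0,3,7], [0,4,7], [0,4,8], [0,5,8], [1,2,4], [1,2,5], [1,3,6], [1,4,6], [2,3,7], [2,3,8], [2,4,8], [2,5,7], [3,6,8], [4,6,7], [5,6,7], [5,6,8]

giving chain groups C_0 ≅ Z^9, C_1 ≅ Z^27, C_2 ≅ Z^18.

Boundary ∂_1: C_1 → C_0 maps an edge to its endpoints' difference, ∂[p,q] = q − p.
The 9×27 boundary matrix has rank 8 and Smith normal form diag(1,1,1,1,1,1,1,1).

The boundary map ∂_2: C_2 → C_1 maps a triangle to the signed sum of its edges. For instance
  ∂[2,5,7] = [5,7] − [2,7] + [2,5],
  ∂[1,2,4] = [2,4] − [1,4] + [1,2].
The 27×18 boundary matrix has rank 17 and Smith normal form diag(1,1,1,1,1,1,1,1,1,1,1,1,1,1,1,1,1).

Reading off H_k = ker ∂_k / im ∂_{k+1}:

  H_0: rank C_0 − rank ∂_1 = 9 − 8 = 1, and the invariant factors of ∂_1 are all 1, so H_0 ≅ Z.
  H_1: rank ker ∂_1 − rank ∂_2 = (27 − 8) − 17 = 2, and the invariant factors of ∂_2 are all 1, so H_1 ≅ Z^2.
  H_2: rank ker ∂_2 − rank ∂_3 = (18 − 17) − 0 = 1, and there is no ∂_3, so H_2 ≅ Z.

(K is a triangulation of the torus T^2.)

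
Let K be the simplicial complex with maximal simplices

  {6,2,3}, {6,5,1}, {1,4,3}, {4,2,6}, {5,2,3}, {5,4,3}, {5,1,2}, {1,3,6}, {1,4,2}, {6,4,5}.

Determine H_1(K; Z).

K has 6 vertices, 15 edges, 10 triangles.
rank ∂_1 = 5, rank ∂_2 = 10 ⇒ b_1 = 15 − 5 − 10 = 0; ∂_2 has invariant factor(s) [2] giving torsion. So H_1 ≅ Z/2.

H_1 = Z/2.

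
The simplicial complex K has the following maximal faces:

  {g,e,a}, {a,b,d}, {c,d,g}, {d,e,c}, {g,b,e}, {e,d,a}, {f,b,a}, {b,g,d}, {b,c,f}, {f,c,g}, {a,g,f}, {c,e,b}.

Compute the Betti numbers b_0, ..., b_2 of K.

Order the vertices as a < b < c < d < e < f < g. Listing each simplex with vertices in this order, K has dimension 2 with simplices:

  0-simplices (7): a, b, c, d, e, f, g
  1-simplices (18): ab, ad, ae, af, ag, bc, bd, be, bf, bg, cd, ce, cf, cg, de, dg, eg, fg
  2-simplices (12): abd, abf, ade, aeg, afg, bce, bcf, bdg, beg, cde, cdg, cfg

giving chain groups C_0 ≅ Z^7, C_1 ≅ Z^18, C_2 ≅ Z^12.

The boundary map ∂_1: C_1 → C_0 is given by ∂[p,q] = [q] − [p]. For instance
  ∂dg = g − d.
This gives a 7×18 integer matrix of rank 6; reducing to Smith normal form yields diagonal entries (1,1,1,1,1,1).

Boundary ∂_2: C_2 → C_1 sends each 2-simplex [p,q,r] to [q,r] − [p,r] + [p,q]. For instance
  ∂aeg = eg − ag + ae,
  ∂afg = fg − ag + af.
The 18×12 boundary matrix has rank 12 and Smith normal form diag(1,1,1,1,1,1,1,1,1,1,1,2).

From H_k ≅ ker(∂_k) / im(∂_{k+1}) we obtain:

  H_0: rank C_0 − rank ∂_1 = 7 − 6 = 1, and the invariant factors of ∂_1 are all 1, so H_0 = Z.
  H_1: rank ker ∂_1 − rank ∂_2 = (18 − 6) − 12 = 0, and ∂_2 has invariant factor 2 > 1, so H_1 = Z/2.
  H_2: rank ker ∂_2 − rank ∂_3 = (12 − 12) − 0 = 0, and there is no ∂_3, so H_2 = 0.

As a check, the Euler characteristic is 7 − 18 + 12 = 1, which agrees with 1 − 0 + 0 = 1.

Hence the Betti numbers are b_0 = 1, b_1 = 0, b_2 = 0.

b_0 = 1, b_1 = 0, b_2 = 0.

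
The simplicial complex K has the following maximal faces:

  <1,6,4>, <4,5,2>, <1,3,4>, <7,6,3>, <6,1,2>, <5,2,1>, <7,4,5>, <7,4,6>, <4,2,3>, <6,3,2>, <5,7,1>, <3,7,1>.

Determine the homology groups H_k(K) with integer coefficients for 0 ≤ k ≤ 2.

H_0 = Z,  H_1 = Z_2,  H_2 = 0.

Order the vertices as 1 < 2 < 3 < 4 < 5 < 6 < 7. Listing each simplex with vertices in this order, K has dimension 2 with simplices:

  0-simplices (7): [1], [2], [3], [4], [5], [6], [7]
  1-simplices (18): [1,2], [1,3], [1,4], [1,5], [1,6], [1,7], [2,3], [2,4], [2,5], [2,6], [3,4], [3,6], [3,7], [4,5], [4,6], [4,7], [5,7], [6,7]
  2-simplices (12): [1,2,5], [1,2,6], [1,3,4], [1,3,7], [1,4,6], [1,5,7], [2,3,4], [2,3,6], [2,4,5], [3,6,7], [4,5,7], [4,6,7]

giving chain groups C_0 ≅ Z^7, C_1 ≅ Z^18, C_2 ≅ Z^12.

Boundary ∂_1: C_1 → C_0 maps an edge to its endpoints' difference, ∂[p,q] = q − p.
This gives a 7×18 integer matrix of rank 6; reducing to Smith normal form yields diagonal entries (1,1,1,1,1,1).

∂_2: C_2 → C_1 maps a triangle to the signed sum of its edges. For instance
  ∂[1,3,4] = [3,4] − [1,4] + [1,3],
  ∂[2,4,5] = [4,5] − [2,5] + [2,4].
As a 18×12 matrix over Z this has rank 12, with invariant factors (1,1,1,1,1,1,1,1,1,1,1,2).

Computing H_k = (kernel of ∂_k) / (image of ∂_{k+1}):

  H_0: rank C_0 − rank ∂_1 = 7 − 6 = 1, and the invariant factors of ∂_1 are all 1, so H_0 = Z.
  H_1: rank ker ∂_1 − rank ∂_2 = (18 − 6) − 12 = 0, and ∂_2 has invariant factor 2 > 1, so H_1 = Z_2.
  H_2: rank ker ∂_2 − rank ∂_3 = (12 − 12) − 0 = 0, and there is no ∂_3, so H_2 = 0.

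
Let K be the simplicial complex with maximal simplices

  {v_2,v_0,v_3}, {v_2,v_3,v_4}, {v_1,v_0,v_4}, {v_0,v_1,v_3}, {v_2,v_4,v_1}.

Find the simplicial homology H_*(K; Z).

H_0 ≅ Z,  H_1 ≅ Z,  H_2 = 0.

K has 5 vertices, 10 edges, 5 triangles.
rank ∂_0 = 0, rank ∂_1 = 4 ⇒ b_0 = 5 − 0 − 4 = 1; all invariant factors of ∂_1 are 1 so no torsion. So H_0 = Z.
rank ∂_1 = 4, rank ∂_2 = 5 ⇒ b_1 = 10 − 4 − 5 = 1; all invariant factors of ∂_2 are 1 so no torsion. So H_1 = Z.
rank ∂_2 = 5, rank ∂_3 = 0 ⇒ b_2 = 5 − 5 − 0 = 0. So H_2 = 0.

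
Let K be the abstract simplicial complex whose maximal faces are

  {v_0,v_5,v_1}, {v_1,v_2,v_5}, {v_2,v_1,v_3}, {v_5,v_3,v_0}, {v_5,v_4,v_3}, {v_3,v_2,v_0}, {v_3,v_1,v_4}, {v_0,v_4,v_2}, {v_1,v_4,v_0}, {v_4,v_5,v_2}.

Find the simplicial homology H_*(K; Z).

We work with the vertex ordering v_0 < v_1 < v_2 < v_3 < v_4 < v_5. The simplices of K, each written with vertices in increasing order, are:

  0-simplices (6): [v_0], [v_1], [v_2], [v_3], [v_4], [v_5]
  1-simplices (15): (15 of them)
  2-simplices (10): [v_0,v_1,v_4], [v_0,v_1,v_5], [v_0,v_2,v_3], [v_0,v_2,v_4], [v_0,v_3,v_5], [v_1,v_2,v_3], [v_1,v_2,v_5], [v_1,v_3,v_4], [v_2,v_4,v_5], [v_3,v_4,v_5]

so the chain groups are C_0 ≅ Z^6, C_1 ≅ Z^15, C_2 ≅ Z^10.

The boundary map ∂_1: C_1 → C_0 is given by ∂[p,q] = [q] − [p]. For instance
  ∂[v_0,v_4] = [v_4] − [v_0].
The resulting 6×15 matrix has rank 5, and its Smith normal form has invariant factors (1,1,1,1,1).

The boundary map ∂_2: C_2 → C_1 acts by ∂[p,q,r] = [q,r] − [p,r] + [p,q]. For instance
  ∂[v_1,v_2,v_3] = [v_2,v_3] − [v_1,v_3] + [v_1,v_2],
  ∂[v_1,v_2,v_5] = [v_2,v_5] − [v_1,v_5] + [v_1,v_2].
As a 15×10 matrix over Z this has rank 10, with invariant factors (1,1,1,1,1,1,1,1,1,2).

From H_k ≅ ker(∂_k) / im(∂_{k+1}) we obtain:

  H_0: rank C_0 − rank ∂_1 = 6 − 5 = 1, and the invariant factors of ∂_1 are all 1, so H_0 = Z.
  H_1: rank ker ∂_1 − rank ∂_2 = (15 − 5) − 10 = 0, and ∂_2 has invariant factor 2 > 1, so H_1 = Z/2.
  H_2: rank ker ∂_2 − rank ∂_3 = (10 − 10) − 0 = 0, and there is no ∂_3, so H_2 = 0.

(K is a triangulation of the real projective plane RP^2.)

H_0 = Z,  H_1 = Z/2,  H_2 = 0.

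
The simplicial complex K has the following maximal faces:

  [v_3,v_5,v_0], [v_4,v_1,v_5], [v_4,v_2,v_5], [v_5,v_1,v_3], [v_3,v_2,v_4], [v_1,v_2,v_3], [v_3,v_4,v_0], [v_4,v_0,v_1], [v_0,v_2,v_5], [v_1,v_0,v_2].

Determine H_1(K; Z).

H_1 = Z/2Z.

Order the vertices as v_0 < v_1 < v_2 < v_3 < v_4 < v_5. Listing each simplex with vertices in this order, K has dimension 2 with simplices:

  0-simplices (6): [v_0], [v_1], [v_2], [v_3], [v_4], [v_5]
  1-simplices (15): (15 of them)
  2-simplices (10): [v_0,v_1,v_2], [v_0,v_1,v_4], [v_0,v_2,v_5], [v_0,v_3,v_4], [v_0,v_3,v_5], [v_1,v_2,v_3], [v_1,v_3,v_5], [v_1,v_4,v_5], [v_2,v_3,v_4], [v_2,v_4,v_5]

giving chain groups C_0 ≅ Z^6, C_1 ≅ Z^15, C_2 ≅ Z^10.

The boundary map ∂_1: C_1 → C_0 is given by ∂[p,q] = [q] − [p]. For instance
  ∂[v_2,v_5] = [v_5] − [v_2].
The 6×15 boundary matrix has rank 5 and Smith normal form diag(1,1,1,1,1).

∂_2: C_2 → C_1 acts by ∂[p,q,r] = [q,r] − [p,r] + [p,q]. For instance
  ∂[v_0,v_3,v_4] = [v_3,v_4] − [v_0,v_4] + [v_0,v_3],
  ∂[v_0,v_2,v_5] = [v_2,v_5] − [v_0,v_5] + [v_0,v_2].
The resulting 15×10 matrix has rank 10, and its Smith normal form has invariant factors (1,1,1,1,1,1,1,1,1,2).

From H_k ≅ ker(∂_k) / im(∂_{k+1}) we obtain:

  H_1: rank ker ∂_1 − rank ∂_2 = (15 − 5) − 10 = 0, and ∂_2 has invariant factor 2 > 1, so H_1 = Z/2Z.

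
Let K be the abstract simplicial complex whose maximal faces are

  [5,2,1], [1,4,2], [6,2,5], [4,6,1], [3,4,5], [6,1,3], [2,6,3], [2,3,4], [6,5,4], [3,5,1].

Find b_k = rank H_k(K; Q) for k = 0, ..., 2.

Order the vertices as 1 < 2 < 3 < 4 < 5 < 6. Listing each simplex with vertices in this order, K has dimension 2 with simplices:

  0-simplices (6): [1], [2], [3], [4], [5], [6]
  1-simplices (15): [1,2], [1,3], [1,4], [1,5], [1,6], [2,3], [2,4], [2,5], [2,6], [3,4], [3,5], [3,6], [4,5], [4,6], [5,6]
  2-simplices (10): [1,2,4], [1,2,5], [1,3,5], [1,3,6], [1,4,6], [2,3,4], [2,3,6], [2,5,6], [3,4,5], [4,5,6]

giving chain groups C_0 ≅ Z^6, C_1 ≅ Z^15, C_2 ≅ Z^10.

∂_1: C_1 → C_0 maps an edge to its endpoints' difference, ∂[p,q] = q − p. For instance
  ∂[5,6] = [6] − [5].
The 6×15 boundary matrix has rank 5 and Smith normal form diag(1,1,1,1,1).

The boundary map ∂_2: C_2 → C_1 maps a triangle to the signed sum of its edges. For instance
  ∂[2,5,6] = [5,6] − [2,6] + [2,5],
  ∂[1,4,6] = [4,6] − [1,6] + [1,4].
This gives a 15×10 integer matrix of rank 10; reducing to Smith normal form yields diagonal entries (1,1,1,1,1,1,1,1,1,2).

Reading off H_k = ker ∂_k / im ∂_{k+1}:

  H_0: rank C_0 − rank ∂_1 = 6 − 5 = 1, and the invariant factors of ∂_1 are all 1, so H_0 = Z.
  H_1: rank ker ∂_1 − rank ∂_2 = (15 − 5) − 10 = 0, and ∂_2 has invariant factor 2 > 1, so H_1 = Z_2.
  H_2: rank ker ∂_2 − rank ∂_3 = (10 − 10) − 0 = 0, and there is no ∂_3, so H_2 = 0.

As a check, the Euler characteristic is 6 − 15 + 10 = 1, which agrees with 1 − 0 + 0 = 1.
(K is a triangulation of the real projective plane RP^2.)

Hence the Betti numbers are b_0 = 1, b_1 = 0, b_2 = 0.

b_0 = 1, b_1 = 0, b_2 = 0.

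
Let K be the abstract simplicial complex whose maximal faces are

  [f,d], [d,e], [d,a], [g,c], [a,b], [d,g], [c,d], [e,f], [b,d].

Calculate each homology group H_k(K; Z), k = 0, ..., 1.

H_0 ≅ Z,  H_1 ≅ Z^3.

We work with the vertex ordering a < b < c < d < e < f < g. The simplices of K, each written with vertices in increasing order, are:

  0-simplices (7): a, b, c, d, e, f, g
  1-simplices (9): ab, ad, bd, cd, cg, de, df, dg, ef

giving chain groups C_0 ≅ Z^7, C_1 ≅ Z^9.

Boundary ∂_1: C_1 → C_0 sends each edge [p,q] (with p < q) to q − p. For instance
  ∂bd = d − b.
The resulting 7×9 matrix has rank 6, and its Smith normal form has invariant factors (1,1,1,1,1,1).

Now H_k = ker ∂_k / im ∂_{k+1}, so:

  H_0: rank C_0 − rank ∂_1 = 7 − 6 = 1, and the invariant factors of ∂_1 are all 1, so H_0 = Z.
  H_1: rank ker ∂_1 − rank ∂_2 = (9 − 6) − 0 = 3, and there is no ∂_2, so H_1 = Z^3.

(K is a triangulation of a wedge of 3 circles.)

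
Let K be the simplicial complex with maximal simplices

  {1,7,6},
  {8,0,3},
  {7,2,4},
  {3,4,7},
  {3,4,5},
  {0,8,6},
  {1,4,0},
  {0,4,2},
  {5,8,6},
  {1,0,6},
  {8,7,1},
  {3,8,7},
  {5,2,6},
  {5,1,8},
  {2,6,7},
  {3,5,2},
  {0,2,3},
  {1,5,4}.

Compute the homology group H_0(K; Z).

H_0 ≅ Z.

Take the total order 0 < 1 < 2 < 3 < 4 < 5 < 6 < 7 < 8 on the vertex set. Then K (dimension 2) consists of the simplices:

  0-simplices (9): [0], [1], [2], [3], [4], [5], [6], [7], [8]
  1-simplices (27): (27 of them)
  2-simplices (18): [0,1,4], [0,1,6], [0,2,3], [0,2,4], [0,3,8], [0,6,8], [1,4,5], [1,5,8], [1,6,7], [1,7,8], [2,3,5], [2,4,7], [2,5,6], [2,6,7], [3,4,5], [3,4,7], [3,7,8], [5,6,8]

giving chain groups C_0 ≅ Z^9, C_1 ≅ Z^27, C_2 ≅ Z^18.

The boundary map ∂_1: C_1 → C_0 maps an edge to its endpoints' difference, ∂[p,q] = q − p. For instance
  ∂[0,4] = [4] − [0].
The resulting 9×27 matrix has rank 8, and its Smith normal form has invariant factors (1,1,1,1,1,1,1,1).

Boundary ∂_2: C_2 → C_1 maps a triangle to the signed sum of its edges. For instance
  ∂[1,7,8] = [7,8] − [1,8] + [1,7],
  ∂[1,5,8] = [5,8] − [1,8] + [1,5].
As a 27×18 matrix over Z this has rank 18, with invariant factors (1,1,1,1,1,1,1,1,1,1,1,1,1,1,1,1,1,2).

Reading off H_k = ker ∂_k / im ∂_{k+1}:

  H_0: rank C_0 − rank ∂_1 = 9 − 8 = 1, and the invariant factors of ∂_1 are all 1, so H_0 ≅ Z.

(K is a triangulation of the Klein bottle.)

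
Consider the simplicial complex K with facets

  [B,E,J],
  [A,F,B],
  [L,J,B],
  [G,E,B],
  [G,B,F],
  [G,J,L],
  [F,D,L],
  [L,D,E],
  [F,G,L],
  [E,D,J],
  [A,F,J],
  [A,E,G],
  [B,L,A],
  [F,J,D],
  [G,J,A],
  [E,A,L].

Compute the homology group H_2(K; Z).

H_2 = Z.

Order the vertices as A < B < D < E < F < G < J < L. Listing each simplex with vertices in this order, K has dimension 2 with simplices:

  0-simplices (8): A, B, D, E, F, G, J, L
  1-simplices (24): AB, AE, AF, AG, AJ, AL, BE, BF, BG, BJ, BL, DE, DF, DJ, DL, EG, EJ, EL, FG, FJ, FL, GJ, GL, JL
  2-simplices (16): ABF, ABL, AEG, AEL, AFJ, AGJ, BEG, BEJ, BFG, BJL, DEJ, DEL, DFJ, DFL, FGL, GJL

so the chain groups are C_0 ≅ Z^8, C_1 ≅ Z^24, C_2 ≅ Z^16.

Boundary ∂_1: C_1 → C_0 maps an edge to its endpoints' difference, ∂[p,q] = q − p.
The resulting 8×24 matrix has rank 7, and its Smith normal form has invariant factors (1,1,1,1,1,1,1).

∂_2: C_2 → C_1 acts by ∂[p,q,r] = [q,r] − [p,r] + [p,q]. For instance
  ∂ABF = BF − AF + AB,
  ∂FGL = GL − FL + FG.
This gives a 24×16 integer matrix of rank 15; reducing to Smith normal form yields diagonal entries (1,1,1,1,1,1,1,1,1,1,1,1,1,1,1).

Now H_k = ker ∂_k / im ∂_{k+1}, so:

  H_2: rank ker ∂_2 − rank ∂_3 = (16 − 15) − 0 = 1, and there is no ∂_3, so H_2 = Z.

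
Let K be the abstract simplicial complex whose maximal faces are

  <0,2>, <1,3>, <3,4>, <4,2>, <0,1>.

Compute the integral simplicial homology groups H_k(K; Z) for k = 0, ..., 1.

H_0 = Z,  H_1 = Z.

Fix the vertex order 0 < 1 < 2 < 3 < 4 and write every simplex with vertices in increasing order. Then dim K = 1 and the simplices of K are:

  0-simplices (5): [0], [1], [2], [3], [4]
  1-simplices (5): [0,1], [0,2], [1,3], [2,4], [3,4]

Hence C_0 ≅ Z^5, C_1 ≅ Z^5.

∂_1: C_1 → C_0 maps an edge to its endpoints' difference, ∂[p,q] = q − p. For instance
  ∂[0,2] = [2] − [0].
As a 5×5 matrix over Z this has rank 4, with invariant factors (1,1,1,1).

Computing H_k = (kernel of ∂_k) / (image of ∂_{k+1}):

  H_0: rank C_0 − rank ∂_1 = 5 − 4 = 1, and the invariant factors of ∂_1 are all 1, so H_0 = Z.
  H_1: rank ker ∂_1 − rank ∂_2 = (5 − 4) − 0 = 1, and there is no ∂_2, so H_1 = Z.

As a check, the Euler characteristic is 5 − 5 = 0, which agrees with 1 − 1 = 0.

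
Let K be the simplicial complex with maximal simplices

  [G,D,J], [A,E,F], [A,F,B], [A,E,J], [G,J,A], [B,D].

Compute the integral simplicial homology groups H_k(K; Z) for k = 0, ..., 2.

We work with the vertex ordering A < B < D < E < F < G < J. The simplices of K, each written with vertices in increasing order, are:

  0-simplices (7): A, B, D, E, F, G, J
  1-simplices (12): AB, AE, AF, AG, AJ, BD, BF, DG, DJ, EF, EJ, GJ
  2-simplices (5): ABF, AEF, AEJ, AGJ, DGJ

Hence C_0 ≅ Z^7, C_1 ≅ Z^12, C_2 ≅ Z^5.

The boundary map ∂_1: C_1 → C_0 sends each edge [p,q] (with p < q) to q − p. For instance
  ∂AJ = J − A.
As a 7×12 matrix over Z this has rank 6, with invariant factors (1,1,1,1,1,1).

The boundary map ∂_2: C_2 → C_1 maps a triangle to the signed sum of its edges. For instance
  ∂DGJ = GJ − DJ + DG,
  ∂ABF = BF − AF + AB.
The 12×5 boundary matrix has rank 5 and Smith normal form diag(1,1,1,1,1).

Now H_k = ker ∂_k / im ∂_{k+1}, so:

  H_0: rank C_0 − rank ∂_1 = 7 − 6 = 1, and the invariant factors of ∂_1 are all 1, so H_0 = Z.
  H_1: rank ker ∂_1 − rank ∂_2 = (12 − 6) − 5 = 1, and the invariant factors of ∂_2 are all 1, so H_1 = Z.
  H_2: rank ker ∂_2 − rank ∂_3 = (5 − 5) − 0 = 0, and there is no ∂_3, so H_2 = 0.

H_0 ≅ Z,  H_1 ≅ Z,  H_2 = 0.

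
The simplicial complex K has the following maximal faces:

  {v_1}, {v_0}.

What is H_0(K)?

H_0 = Z^2.

Order the vertices as v_0 < v_1. Listing each simplex with vertices in this order, K has dimension 0 with simplices:

  0-simplices (2): [v_0], [v_1]

Hence C_0 ≅ Z^2.

Now H_k = ker ∂_k / im ∂_{k+1}, so:

  H_0: rank C_0 − rank ∂_1 = 2 − 0 = 2, and there is no ∂_1, so H_0 = Z^2.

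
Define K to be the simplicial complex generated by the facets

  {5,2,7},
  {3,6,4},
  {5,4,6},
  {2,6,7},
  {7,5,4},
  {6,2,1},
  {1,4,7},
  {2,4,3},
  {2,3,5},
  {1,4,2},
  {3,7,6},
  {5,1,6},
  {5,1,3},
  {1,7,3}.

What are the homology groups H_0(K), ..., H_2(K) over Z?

H_0 = Z,  H_1 = Z^2,  H_2 = Z.

Take the total order 1 < 2 < 3 < 4 < 5 < 6 < 7 on the vertex set. Then K (dimension 2) consists of the simplices:

  0-simplices (7): [1], [2], [3], [4], [5], [6], [7]
  1-simplices (21): [1,2], [1,3], [1,4], [1,5], [1,6], [1,7], [2,3], [2,4], [2,5], [2,6], [2,7], [3,4], [3,5], [3,6], [3,7], [4,5], [4,6], [4,7], [5,6], [5,7], [6,7]
  2-simplices (14): [1,2,4], [1,2,6], [1,3,5], [1,3,7], [1,4,7], [1,5,6], [2,3,4], [2,3,5], [2,5,7], [2,6,7], [3,4,6], [3,6,7], [4,5,6], [4,5,7]

Hence C_0 ≅ Z^7, C_1 ≅ Z^21, C_2 ≅ Z^14.

The boundary map ∂_1: C_1 → C_0 maps an edge to its endpoints' difference, ∂[p,q] = q − p. For instance
  ∂[3,4] = [4] − [3].
This gives a 7×21 integer matrix of rank 6; reducing to Smith normal form yields diagonal entries (1,1,1,1,1,1).

Boundary ∂_2: C_2 → C_1 maps a triangle to the signed sum of its edges. For instance
  ∂[2,6,7] = [6,7] − [2,7] + [2,6],
  ∂[2,3,4] = [3,4] − [2,4] + [2,3].
The 21×14 boundary matrix has rank 13 and Smith normal form diag(1,1,1,1,1,1,1,1,1,1,1,1,1).

Reading off H_k = ker ∂_k / im ∂_{k+1}:

  H_0: rank C_0 − rank ∂_1 = 7 − 6 = 1, and the invariant factors of ∂_1 are all 1, so H_0 = Z.
  H_1: rank ker ∂_1 − rank ∂_2 = (21 − 6) − 13 = 2, and the invariant factors of ∂_2 are all 1, so H_1 = Z^2.
  H_2: rank ker ∂_2 − rank ∂_3 = (14 − 13) − 0 = 1, and there is no ∂_3, so H_2 = Z.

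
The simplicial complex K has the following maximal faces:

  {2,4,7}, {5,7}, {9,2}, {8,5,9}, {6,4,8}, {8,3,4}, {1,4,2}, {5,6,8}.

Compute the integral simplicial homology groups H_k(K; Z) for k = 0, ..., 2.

H_0 ≅ Z,  H_1 ≅ Z^2,  H_2 = 0.

Fix the vertex order 1 < 2 < 3 < 4 < 5 < 6 < 7 < 8 < 9 and write every simplex with vertices in increasing order. Then dim K = 2 and the simplices of K are:

  0-simplices (9): [1], [2], [3], [4], [5], [6], [7], [8], [9]
  1-simplices (16): [1,2], [1,4], [2,4], [2,7], [2,9], [3,4], [3,8], [4,6], [4,7], [4,8], [5,6], [5,7], [5,8], [5,9], [6,8], [8,9]
  2-simplices (6): [1,2,4], [2,4,7], [3,4,8], [4,6,8], [5,6,8], [5,8,9]

Hence C_0 ≅ Z^9, C_1 ≅ Z^16, C_2 ≅ Z^6.

The boundary map ∂_1: C_1 → C_0 sends each edge [p,q] (with p < q) to q − p. For instance
  ∂[5,6] = [6] − [5].
As a 9×16 matrix over Z this has rank 8, with invariant factors (1,1,1,1,1,1,1,1).

∂_2: C_2 → C_1 maps a triangle to the signed sum of its edges. For instance
  ∂[5,6,8] = [6,8] − [5,8] + [5,6],
  ∂[1,2,4] = [2,4] − [1,4] + [1,2].
The 16×6 boundary matrix has rank 6 and Smith normal form diag(1,1,1,1,1,1).

Now H_k = ker ∂_k / im ∂_{k+1}, so:

  H_0: rank C_0 − rank ∂_1 = 9 − 8 = 1, and the invariant factors of ∂_1 are all 1, so H_0 = Z.
  H_1: rank ker ∂_1 − rank ∂_2 = (16 − 8) − 6 = 2, and the invariant factors of ∂_2 are all 1, so H_1 = Z^2.
  H_2: rank ker ∂_2 − rank ∂_3 = (6 − 6) − 0 = 0, and there is no ∂_3, so H_2 = 0.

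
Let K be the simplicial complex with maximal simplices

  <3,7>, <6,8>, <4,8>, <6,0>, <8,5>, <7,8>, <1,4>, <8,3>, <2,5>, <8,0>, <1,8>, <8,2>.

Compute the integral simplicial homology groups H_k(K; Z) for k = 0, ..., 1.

H_0 ≅ Z,  H_1 ≅ Z^4.

K has 9 vertices, 12 edges.
rank ∂_0 = 0, rank ∂_1 = 8 ⇒ b_0 = 9 − 0 − 8 = 1; all invariant factors of ∂_1 are 1 so no torsion. So H_0 ≅ Z.
rank ∂_1 = 8, rank ∂_2 = 0 ⇒ b_1 = 12 − 8 − 0 = 4. So H_1 ≅ Z^4.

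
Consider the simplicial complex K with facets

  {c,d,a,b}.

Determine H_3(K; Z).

H_3 = 0.

We work with the vertex ordering a < b < c < d. The simplices of K, each written with vertices in increasing order, are:

  0-simplices (4): a, b, c, d
  1-simplices (6): ab, ac, ad, bc, bd, cd
  2-simplices (4): abc, abd, acd, bcd
  3-simplices (1): abcd

so the chain groups are C_0 ≅ Z^4, C_1 ≅ Z^6, C_2 ≅ Z^4, C_3 ≅ Z^1.

The boundary map ∂_1: C_1 → C_0 maps an edge to its endpoints' difference, ∂[p,q] = q − p. For instance
  ∂bd = d − b.
As a 4×6 matrix over Z this has rank 3, with invariant factors (1,1,1).

The boundary map ∂_2: C_2 → C_1 acts by ∂[p,q,r] = [q,r] − [p,r] + [p,q]. For instance
  ∂abd = bd − ad + ab,
  ∂acd = cd − ad + ac.
The resulting 6×4 matrix has rank 3, and its Smith normal form has invariant factors (1,1,1).

The boundary map ∂_3: C_3 → C_2 sends each 3-simplex σ to the alternating sum Σ_i (−1)^i (σ with its i-th vertex removed). For instance
  ∂abcd = bcd − acd + abd − abc.
The 4×1 boundary matrix has rank 1 and Smith normal form diag(1).

Reading off H_k = ker ∂_k / im ∂_{k+1}:

  H_3: rank ker ∂_3 − rank ∂_4 = (1 − 1) − 0 = 0, and there is no ∂_4, so H_3 = 0.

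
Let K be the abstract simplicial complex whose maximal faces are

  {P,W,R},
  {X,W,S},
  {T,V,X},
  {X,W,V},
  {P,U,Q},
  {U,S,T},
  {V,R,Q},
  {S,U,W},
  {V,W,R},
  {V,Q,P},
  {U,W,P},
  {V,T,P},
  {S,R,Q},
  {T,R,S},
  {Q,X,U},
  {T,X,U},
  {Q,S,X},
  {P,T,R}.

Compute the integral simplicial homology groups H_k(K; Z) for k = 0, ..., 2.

Take the total order P < Q < R < S < T < U < V < W < X on the vertex set. Then K (dimension 2) consists of the simplices:

  0-simplices (9): P, Q, R, S, T, U, V, W, X
  1-simplices (27): PQ, PR, PT, PU, PV, PW, QR, QS, QU, QV, QX, RS, RT, RV, RW, ST, SU, SW, SX, TU, TV, TX, UW, UX, VW, VX, WX
  2-simplices (18): PQU, PQV, PRT, PRW, PTV, PUW, QRS, QRV, QSX, QUX, RST, RVW, STU, SUW, SWX, TUX, TVX, VWX

so the chain groups are C_0 ≅ Z^9, C_1 ≅ Z^27, C_2 ≅ Z^18.

Boundary ∂_1: C_1 → C_0 maps an edge to its endpoints' difference, ∂[p,q] = q − p. For instance
  ∂TV = V − T.
The resulting 9×27 matrix has rank 8, and its Smith normal form has invariant factors (1,1,1,1,1,1,1,1).

∂_2: C_2 → C_1 acts by ∂[p,q,r] = [q,r] − [p,r] + [p,q]. For instance
  ∂RVW = VW − RW + RV,
  ∂PQU = QU − PU + PQ.
The resulting 27×18 matrix has rank 18, and its Smith normal form has invariant factors (1,1,1,1,1,1,1,1,1,1,1,1,1,1,1,1,1,2).

From H_k ≅ ker(∂_k) / im(∂_{k+1}) we obtain:

  H_0: rank C_0 − rank ∂_1 = 9 − 8 = 1, and the invariant factors of ∂_1 are all 1, so H_0 ≅ Z.
  H_1: rank ker ∂_1 − rank ∂_2 = (27 − 8) − 18 = 1, and ∂_2 has invariant factor 2 > 1, so H_1 ≅ Z ⊕ Z_2.
  H_2: rank ker ∂_2 − rank ∂_3 = (18 − 18) − 0 = 0, and there is no ∂_3, so H_2 ≅ 0.

As a check, the Euler characteristic is 9 − 27 + 18 = 0, which agrees with 1 − 1 + 0 = 0.

H_0 ≅ Z,  H_1 ≅ Z ⊕ Z_2,  H_2 = 0.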